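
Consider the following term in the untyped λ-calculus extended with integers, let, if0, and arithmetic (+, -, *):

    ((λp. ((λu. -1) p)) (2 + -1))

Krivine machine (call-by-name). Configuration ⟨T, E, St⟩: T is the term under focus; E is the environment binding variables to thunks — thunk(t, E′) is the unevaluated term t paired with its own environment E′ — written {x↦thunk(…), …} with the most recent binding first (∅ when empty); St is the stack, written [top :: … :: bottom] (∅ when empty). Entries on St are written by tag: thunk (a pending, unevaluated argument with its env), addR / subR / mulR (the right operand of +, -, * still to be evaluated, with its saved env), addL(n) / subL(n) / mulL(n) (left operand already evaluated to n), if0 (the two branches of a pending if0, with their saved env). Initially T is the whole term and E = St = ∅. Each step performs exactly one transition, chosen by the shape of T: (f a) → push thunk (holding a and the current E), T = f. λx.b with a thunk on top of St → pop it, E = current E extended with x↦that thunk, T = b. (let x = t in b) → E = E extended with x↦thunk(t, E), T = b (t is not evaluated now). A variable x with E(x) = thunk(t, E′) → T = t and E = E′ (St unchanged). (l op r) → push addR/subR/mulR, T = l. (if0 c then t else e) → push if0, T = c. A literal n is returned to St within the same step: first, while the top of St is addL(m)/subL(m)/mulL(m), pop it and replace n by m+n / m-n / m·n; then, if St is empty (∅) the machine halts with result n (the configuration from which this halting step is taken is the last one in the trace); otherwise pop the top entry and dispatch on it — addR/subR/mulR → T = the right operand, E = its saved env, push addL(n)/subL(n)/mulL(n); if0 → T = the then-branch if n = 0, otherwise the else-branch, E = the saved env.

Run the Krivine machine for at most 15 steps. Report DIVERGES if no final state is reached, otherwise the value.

Answer: -1

Derivation:
[0] [T=((λp. ((λu. -1) p)) (2 + -1)) | E=∅ | St=∅]
[1] [T=(λp. ((λu. -1) p)) | E=∅ | St=[thunk]]
[2] [T=((λu. -1) p) | E={p↦thunk((2 + -1), ∅)} | St=∅]
[3] [T=(λu. -1) | E={p↦thunk((2 + -1), ∅)} | St=[thunk]]
[4] [T=-1 | E={u↦thunk(p, {p↦thunk((2 + -1), ∅)}), p↦thunk((2 + -1), ∅)} | St=∅]
→ final value -1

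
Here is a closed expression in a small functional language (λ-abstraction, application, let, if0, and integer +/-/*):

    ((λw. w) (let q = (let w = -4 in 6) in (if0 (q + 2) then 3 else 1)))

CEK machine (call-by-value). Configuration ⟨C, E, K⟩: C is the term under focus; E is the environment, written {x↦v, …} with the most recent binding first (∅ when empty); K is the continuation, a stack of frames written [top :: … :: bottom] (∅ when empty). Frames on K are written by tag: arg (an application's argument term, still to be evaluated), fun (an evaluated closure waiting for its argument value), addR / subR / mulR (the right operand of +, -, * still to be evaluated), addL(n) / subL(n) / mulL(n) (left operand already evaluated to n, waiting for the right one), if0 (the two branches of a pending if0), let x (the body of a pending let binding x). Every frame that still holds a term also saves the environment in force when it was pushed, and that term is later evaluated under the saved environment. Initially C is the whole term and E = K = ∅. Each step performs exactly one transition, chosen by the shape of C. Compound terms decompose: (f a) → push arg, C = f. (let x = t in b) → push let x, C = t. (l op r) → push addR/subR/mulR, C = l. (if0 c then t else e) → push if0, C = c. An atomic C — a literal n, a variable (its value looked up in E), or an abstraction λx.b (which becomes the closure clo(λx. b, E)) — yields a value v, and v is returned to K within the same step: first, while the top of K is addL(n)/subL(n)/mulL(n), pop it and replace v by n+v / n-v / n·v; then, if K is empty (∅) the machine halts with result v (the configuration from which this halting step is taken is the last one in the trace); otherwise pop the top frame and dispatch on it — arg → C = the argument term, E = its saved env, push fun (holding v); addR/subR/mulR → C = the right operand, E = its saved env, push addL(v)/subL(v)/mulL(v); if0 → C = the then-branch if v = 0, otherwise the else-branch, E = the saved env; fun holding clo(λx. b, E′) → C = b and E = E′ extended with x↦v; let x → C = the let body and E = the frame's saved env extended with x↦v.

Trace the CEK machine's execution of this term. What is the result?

Answer: 1

Machine steps:
step 0: [C=((λw. w) (let q = (let w = -4 in 6) in (if0 (q + 2) then 3 else 1))) | E=∅ | K=∅]
step 1: [C=(λw. w) | E=∅ | K=[arg]]
step 2: [C=(let q = (let w = -4 in 6) in (if0 (q + 2) then 3 else 1)) | E=∅ | K=[fun]]
step 3: [C=(let w = -4 in 6) | E=∅ | K=[let q :: fun]]
step 4: [C=-4 | E=∅ | K=[let w :: let q :: fun]]
step 5: [C=6 | E={w↦-4} | K=[let q :: fun]]
step 6: [C=(if0 (q + 2) then 3 else 1) | E={q↦6} | K=[fun]]
step 7: [C=(q + 2) | E={q↦6} | K=[if0 :: fun]]
step 8: [C=q | E={q↦6} | K=[addR :: if0 :: fun]]
step 9: [C=2 | E={q↦6} | K=[addL(6) :: if0 :: fun]]
step 10: [C=1 | E={q↦6} | K=[fun]]
step 11: [C=w | E={w↦1} | K=∅]
→ final value 1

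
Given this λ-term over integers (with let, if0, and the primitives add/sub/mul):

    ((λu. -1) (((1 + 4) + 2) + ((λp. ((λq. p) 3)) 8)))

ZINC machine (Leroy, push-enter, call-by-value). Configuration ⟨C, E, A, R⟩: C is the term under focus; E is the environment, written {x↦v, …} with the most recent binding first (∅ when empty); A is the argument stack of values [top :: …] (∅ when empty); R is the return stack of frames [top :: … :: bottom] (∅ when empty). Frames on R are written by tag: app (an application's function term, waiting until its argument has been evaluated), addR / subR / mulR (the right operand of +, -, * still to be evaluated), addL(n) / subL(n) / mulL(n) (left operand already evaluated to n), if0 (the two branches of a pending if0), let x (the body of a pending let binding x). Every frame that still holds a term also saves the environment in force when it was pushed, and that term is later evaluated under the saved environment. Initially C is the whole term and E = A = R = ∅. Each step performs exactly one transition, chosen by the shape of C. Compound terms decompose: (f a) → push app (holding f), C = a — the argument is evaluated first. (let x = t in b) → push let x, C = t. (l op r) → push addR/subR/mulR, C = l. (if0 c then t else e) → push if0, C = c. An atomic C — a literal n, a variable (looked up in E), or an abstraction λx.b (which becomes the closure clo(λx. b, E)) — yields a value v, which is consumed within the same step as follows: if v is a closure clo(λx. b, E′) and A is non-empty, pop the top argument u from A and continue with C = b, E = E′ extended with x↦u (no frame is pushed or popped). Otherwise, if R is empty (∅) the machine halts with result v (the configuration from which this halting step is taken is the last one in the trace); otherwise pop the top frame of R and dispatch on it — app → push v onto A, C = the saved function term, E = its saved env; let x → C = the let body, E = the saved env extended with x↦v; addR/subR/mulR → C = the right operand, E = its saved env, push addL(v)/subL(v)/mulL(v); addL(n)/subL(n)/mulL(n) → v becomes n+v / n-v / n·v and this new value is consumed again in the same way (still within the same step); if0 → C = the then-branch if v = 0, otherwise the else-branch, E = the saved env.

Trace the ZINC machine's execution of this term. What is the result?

Answer: -1

Execution trace:
[0] ⟨C=((λu. -1) (((1 + 4) + 2) + ((λp. ((λq. p) 3)) 8))); E=∅; A=∅; R=∅⟩
[1] ⟨C=(((1 + 4) + 2) + ((λp. ((λq. p) 3)) 8)); E=∅; A=∅; R=[app]⟩
[2] ⟨C=((1 + 4) + 2); E=∅; A=∅; R=[addR :: app]⟩
[3] ⟨C=(1 + 4); E=∅; A=∅; R=[addR :: addR :: app]⟩
[4] ⟨C=1; E=∅; A=∅; R=[addR :: addR :: addR :: app]⟩
[5] ⟨C=4; E=∅; A=∅; R=[addL(1) :: addR :: addR :: app]⟩
[6] ⟨C=2; E=∅; A=∅; R=[addL(5) :: addR :: app]⟩
[7] ⟨C=((λp. ((λq. p) 3)) 8); E=∅; A=∅; R=[addL(7) :: app]⟩
[8] ⟨C=8; E=∅; A=∅; R=[app :: addL(7) :: app]⟩
[9] ⟨C=(λp. ((λq. p) 3)); E=∅; A=[8]; R=[addL(7) :: app]⟩
[10] ⟨C=((λq. p) 3); E={p↦8}; A=∅; R=[addL(7) :: app]⟩
[11] ⟨C=3; E={p↦8}; A=∅; R=[app :: addL(7) :: app]⟩
[12] ⟨C=(λq. p); E={p↦8}; A=[3]; R=[addL(7) :: app]⟩
[13] ⟨C=p; E={q↦3, p↦8}; A=∅; R=[addL(7) :: app]⟩
[14] ⟨C=(λu. -1); E=∅; A=[15]; R=∅⟩
[15] ⟨C=-1; E={u↦15}; A=∅; R=∅⟩
→ final value -1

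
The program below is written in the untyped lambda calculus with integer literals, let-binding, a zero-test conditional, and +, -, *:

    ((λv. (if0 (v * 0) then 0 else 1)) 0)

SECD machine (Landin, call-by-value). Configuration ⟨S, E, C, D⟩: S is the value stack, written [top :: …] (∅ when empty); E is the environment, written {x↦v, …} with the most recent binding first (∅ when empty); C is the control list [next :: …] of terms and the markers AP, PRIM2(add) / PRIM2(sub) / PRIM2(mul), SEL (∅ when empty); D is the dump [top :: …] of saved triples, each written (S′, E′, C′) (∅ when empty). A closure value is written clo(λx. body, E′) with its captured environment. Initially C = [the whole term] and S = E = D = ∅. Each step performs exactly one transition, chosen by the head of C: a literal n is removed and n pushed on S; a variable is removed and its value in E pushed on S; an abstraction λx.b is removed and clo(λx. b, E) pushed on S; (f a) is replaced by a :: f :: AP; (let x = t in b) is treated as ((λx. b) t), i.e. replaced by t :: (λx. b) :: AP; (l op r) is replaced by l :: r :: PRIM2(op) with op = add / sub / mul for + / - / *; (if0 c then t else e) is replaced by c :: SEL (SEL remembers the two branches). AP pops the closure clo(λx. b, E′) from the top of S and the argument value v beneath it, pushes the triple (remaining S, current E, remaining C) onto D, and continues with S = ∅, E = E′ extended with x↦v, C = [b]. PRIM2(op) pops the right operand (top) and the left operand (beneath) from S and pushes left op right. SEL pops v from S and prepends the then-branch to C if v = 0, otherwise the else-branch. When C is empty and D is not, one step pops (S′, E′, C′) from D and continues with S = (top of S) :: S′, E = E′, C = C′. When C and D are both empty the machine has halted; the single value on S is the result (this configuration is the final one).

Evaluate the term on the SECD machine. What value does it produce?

t=0: ⟨S=∅; E=∅; C=[((λv. (if0 (v * 0) then 0 else 1)) 0)]; D=∅⟩
t=1: ⟨S=∅; E=∅; C=[0 :: (λv. (if0 (v * 0) then 0 else 1)) :: AP]; D=∅⟩
t=2: ⟨S=[0]; E=∅; C=[(λv. (if0 (v * 0) then 0 else 1)) :: AP]; D=∅⟩
t=3: ⟨S=[clo(λv. (if0 (v * 0) then 0 else 1), ∅) :: 0]; E=∅; C=[AP]; D=∅⟩
t=4: ⟨S=∅; E={v↦0}; C=[(if0 (v * 0) then 0 else 1)]; D=[(∅, ∅, ∅)]⟩
t=5: ⟨S=∅; E={v↦0}; C=[(v * 0) :: SEL]; D=[(∅, ∅, ∅)]⟩
t=6: ⟨S=∅; E={v↦0}; C=[v :: 0 :: PRIM2(mul) :: SEL]; D=[(∅, ∅, ∅)]⟩
t=7: ⟨S=[0]; E={v↦0}; C=[0 :: PRIM2(mul) :: SEL]; D=[(∅, ∅, ∅)]⟩
t=8: ⟨S=[0 :: 0]; E={v↦0}; C=[PRIM2(mul) :: SEL]; D=[(∅, ∅, ∅)]⟩
t=9: ⟨S=[0]; E={v↦0}; C=[SEL]; D=[(∅, ∅, ∅)]⟩
t=10: ⟨S=∅; E={v↦0}; C=[0]; D=[(∅, ∅, ∅)]⟩
t=11: ⟨S=[0]; E={v↦0}; C=∅; D=[(∅, ∅, ∅)]⟩
t=12: ⟨S=[0]; E=∅; C=∅; D=∅⟩
→ final value 0

Answer: 0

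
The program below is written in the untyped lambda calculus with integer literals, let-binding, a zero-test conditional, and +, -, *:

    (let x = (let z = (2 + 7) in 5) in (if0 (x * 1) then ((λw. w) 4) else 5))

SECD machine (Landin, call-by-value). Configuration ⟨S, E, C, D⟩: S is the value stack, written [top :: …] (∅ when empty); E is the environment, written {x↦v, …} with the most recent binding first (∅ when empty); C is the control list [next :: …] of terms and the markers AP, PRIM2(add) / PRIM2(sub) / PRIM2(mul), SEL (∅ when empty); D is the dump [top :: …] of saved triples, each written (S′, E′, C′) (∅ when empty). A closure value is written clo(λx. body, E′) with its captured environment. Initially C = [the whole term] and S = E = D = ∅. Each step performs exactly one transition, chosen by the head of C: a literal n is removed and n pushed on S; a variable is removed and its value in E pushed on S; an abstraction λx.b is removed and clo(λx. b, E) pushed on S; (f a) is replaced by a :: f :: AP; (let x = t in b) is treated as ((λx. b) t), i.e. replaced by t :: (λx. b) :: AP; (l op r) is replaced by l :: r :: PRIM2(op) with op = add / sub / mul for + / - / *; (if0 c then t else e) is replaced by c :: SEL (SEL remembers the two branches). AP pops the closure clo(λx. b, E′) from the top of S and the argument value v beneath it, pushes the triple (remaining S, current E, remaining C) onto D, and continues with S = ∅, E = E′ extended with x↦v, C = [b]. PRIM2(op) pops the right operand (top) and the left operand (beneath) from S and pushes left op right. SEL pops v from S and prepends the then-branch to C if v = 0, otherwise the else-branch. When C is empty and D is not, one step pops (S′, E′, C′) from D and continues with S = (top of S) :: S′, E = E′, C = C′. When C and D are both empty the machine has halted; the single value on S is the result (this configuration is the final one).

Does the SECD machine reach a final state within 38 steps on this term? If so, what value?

Answer: 5

Derivation:
[0] [S=∅ | E=∅ | C=[(let x = (let z = (2 + 7) in 5) in (if0 (x * 1) then ((λw. w) 4) else 5))] | D=∅]
[1] [S=∅ | E=∅ | C=[(let z = (2 + 7) in 5) :: (λx. (if0 (x * 1) then ((λw. w) 4) else 5)) :: AP] | D=∅]
[2] [S=∅ | E=∅ | C=[(2 + 7) :: (λz. 5) :: AP :: (λx. (if0 (x * 1) then ((λw. w) 4) else 5)) :: AP] | D=∅]
[3] [S=∅ | E=∅ | C=[2 :: 7 :: PRIM2(add) :: (λz. 5) :: AP :: (λx. (if0 (x * 1) then ((λw. w) 4) else 5)) :: AP] | D=∅]
[4] [S=[2] | E=∅ | C=[7 :: PRIM2(add) :: (λz. 5) :: AP :: (λx. (if0 (x * 1) then ((λw. w) 4) else 5)) :: AP] | D=∅]
[5] [S=[7 :: 2] | E=∅ | C=[PRIM2(add) :: (λz. 5) :: AP :: (λx. (if0 (x * 1) then ((λw. w) 4) else 5)) :: AP] | D=∅]
[6] [S=[9] | E=∅ | C=[(λz. 5) :: AP :: (λx. (if0 (x * 1) then ((λw. w) 4) else 5)) :: AP] | D=∅]
[7] [S=[clo(λz. 5, ∅) :: 9] | E=∅ | C=[AP :: (λx. (if0 (x * 1) then ((λw. w) 4) else 5)) :: AP] | D=∅]
[8] [S=∅ | E={z↦9} | C=[5] | D=[(∅, ∅, [(λx. (if0 (x * 1) then ((λw. w) 4) else 5)) :: AP])]]
[9] [S=[5] | E={z↦9} | C=∅ | D=[(∅, ∅, [(λx. (if0 (x * 1) then ((λw. w) 4) else 5)) :: AP])]]
[10] [S=[5] | E=∅ | C=[(λx. (if0 (x * 1) then ((λw. w) 4) else 5)) :: AP] | D=∅]
[11] [S=[clo(λx. (if0 (x * 1) then ((λw. w) 4) else 5), ∅) :: 5] | E=∅ | C=[AP] | D=∅]
[12] [S=∅ | E={x↦5} | C=[(if0 (x * 1) then ((λw. w) 4) else 5)] | D=[(∅, ∅, ∅)]]
[13] [S=∅ | E={x↦5} | C=[(x * 1) :: SEL] | D=[(∅, ∅, ∅)]]
[14] [S=∅ | E={x↦5} | C=[x :: 1 :: PRIM2(mul) :: SEL] | D=[(∅, ∅, ∅)]]
[15] [S=[5] | E={x↦5} | C=[1 :: PRIM2(mul) :: SEL] | D=[(∅, ∅, ∅)]]
[16] [S=[1 :: 5] | E={x↦5} | C=[PRIM2(mul) :: SEL] | D=[(∅, ∅, ∅)]]
[17] [S=[5] | E={x↦5} | C=[SEL] | D=[(∅, ∅, ∅)]]
[18] [S=∅ | E={x↦5} | C=[5] | D=[(∅, ∅, ∅)]]
[19] [S=[5] | E={x↦5} | C=∅ | D=[(∅, ∅, ∅)]]
[20] [S=[5] | E=∅ | C=∅ | D=∅]
→ final value 5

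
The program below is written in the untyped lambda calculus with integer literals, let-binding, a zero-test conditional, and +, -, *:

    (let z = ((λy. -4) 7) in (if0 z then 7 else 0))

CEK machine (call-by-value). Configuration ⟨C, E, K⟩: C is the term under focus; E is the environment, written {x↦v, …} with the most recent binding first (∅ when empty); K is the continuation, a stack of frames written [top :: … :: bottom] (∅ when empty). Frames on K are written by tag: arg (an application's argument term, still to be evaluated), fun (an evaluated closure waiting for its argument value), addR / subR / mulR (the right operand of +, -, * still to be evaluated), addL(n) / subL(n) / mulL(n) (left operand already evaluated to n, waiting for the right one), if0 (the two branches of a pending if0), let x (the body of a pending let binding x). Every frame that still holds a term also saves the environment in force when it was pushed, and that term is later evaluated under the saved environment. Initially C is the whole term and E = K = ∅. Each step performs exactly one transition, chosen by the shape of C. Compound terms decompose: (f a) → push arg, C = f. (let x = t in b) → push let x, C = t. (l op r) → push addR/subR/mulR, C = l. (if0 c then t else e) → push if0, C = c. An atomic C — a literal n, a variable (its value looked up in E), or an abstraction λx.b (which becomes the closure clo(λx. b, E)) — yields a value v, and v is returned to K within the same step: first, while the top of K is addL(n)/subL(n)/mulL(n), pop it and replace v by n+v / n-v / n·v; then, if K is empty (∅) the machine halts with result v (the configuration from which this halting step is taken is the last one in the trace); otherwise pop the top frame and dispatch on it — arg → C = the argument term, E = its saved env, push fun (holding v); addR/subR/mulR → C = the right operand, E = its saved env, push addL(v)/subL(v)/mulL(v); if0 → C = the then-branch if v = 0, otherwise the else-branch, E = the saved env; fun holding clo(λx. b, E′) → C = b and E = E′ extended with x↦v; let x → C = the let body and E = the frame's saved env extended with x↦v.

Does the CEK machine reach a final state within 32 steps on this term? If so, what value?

Answer: 0

Execution trace:
0. [C=(let z = ((λy. -4) 7) in (if0 z then 7 else 0)) | E=∅ | K=∅]
1. [C=((λy. -4) 7) | E=∅ | K=[let z]]
2. [C=(λy. -4) | E=∅ | K=[arg :: let z]]
3. [C=7 | E=∅ | K=[fun :: let z]]
4. [C=-4 | E={y↦7} | K=[let z]]
5. [C=(if0 z then 7 else 0) | E={z↦-4} | K=∅]
6. [C=z | E={z↦-4} | K=[if0]]
7. [C=0 | E={z↦-4} | K=∅]
→ final value 0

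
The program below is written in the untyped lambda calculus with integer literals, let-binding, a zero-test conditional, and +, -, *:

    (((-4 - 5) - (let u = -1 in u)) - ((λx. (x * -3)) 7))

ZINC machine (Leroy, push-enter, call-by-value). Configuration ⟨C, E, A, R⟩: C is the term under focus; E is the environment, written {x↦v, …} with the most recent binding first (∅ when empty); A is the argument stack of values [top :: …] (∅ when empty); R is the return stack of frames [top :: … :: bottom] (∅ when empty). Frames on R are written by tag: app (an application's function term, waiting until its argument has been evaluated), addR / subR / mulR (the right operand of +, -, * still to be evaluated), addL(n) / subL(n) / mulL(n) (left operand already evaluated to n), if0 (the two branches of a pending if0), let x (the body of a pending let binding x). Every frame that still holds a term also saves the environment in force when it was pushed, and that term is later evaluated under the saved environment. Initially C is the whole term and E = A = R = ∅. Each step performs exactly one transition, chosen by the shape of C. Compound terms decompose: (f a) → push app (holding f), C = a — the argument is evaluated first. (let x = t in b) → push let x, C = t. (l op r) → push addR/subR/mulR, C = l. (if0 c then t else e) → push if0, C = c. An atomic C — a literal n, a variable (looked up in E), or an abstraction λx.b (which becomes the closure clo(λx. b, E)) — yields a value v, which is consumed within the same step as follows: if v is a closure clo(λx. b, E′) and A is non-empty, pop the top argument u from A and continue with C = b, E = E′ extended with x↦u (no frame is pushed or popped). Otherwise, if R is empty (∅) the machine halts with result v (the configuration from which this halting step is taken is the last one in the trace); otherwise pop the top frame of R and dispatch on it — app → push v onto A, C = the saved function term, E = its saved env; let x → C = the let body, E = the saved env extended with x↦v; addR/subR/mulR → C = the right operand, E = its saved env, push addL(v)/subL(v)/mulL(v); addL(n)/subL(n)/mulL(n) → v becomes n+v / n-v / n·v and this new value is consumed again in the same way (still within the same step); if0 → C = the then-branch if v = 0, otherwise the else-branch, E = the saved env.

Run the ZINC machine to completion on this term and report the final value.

Answer: 13

Machine steps:
0. [C=(((-4 - 5) - (let u = -1 in u)) - ((λx. (x * -3)) 7)) | E=∅ | A=∅ | R=∅]
1. [C=((-4 - 5) - (let u = -1 in u)) | E=∅ | A=∅ | R=[subR]]
2. [C=(-4 - 5) | E=∅ | A=∅ | R=[subR :: subR]]
3. [C=-4 | E=∅ | A=∅ | R=[subR :: subR :: subR]]
4. [C=5 | E=∅ | A=∅ | R=[subL(-4) :: subR :: subR]]
5. [C=(let u = -1 in u) | E=∅ | A=∅ | R=[subL(-9) :: subR]]
6. [C=-1 | E=∅ | A=∅ | R=[let u :: subL(-9) :: subR]]
7. [C=u | E={u↦-1} | A=∅ | R=[subL(-9) :: subR]]
8. [C=((λx. (x * -3)) 7) | E=∅ | A=∅ | R=[subL(-8)]]
9. [C=7 | E=∅ | A=∅ | R=[app :: subL(-8)]]
10. [C=(λx. (x * -3)) | E=∅ | A=[7] | R=[subL(-8)]]
11. [C=(x * -3) | E={x↦7} | A=∅ | R=[subL(-8)]]
12. [C=x | E={x↦7} | A=∅ | R=[mulR :: subL(-8)]]
13. [C=-3 | E={x↦7} | A=∅ | R=[mulL(7) :: subL(-8)]]
→ final value 13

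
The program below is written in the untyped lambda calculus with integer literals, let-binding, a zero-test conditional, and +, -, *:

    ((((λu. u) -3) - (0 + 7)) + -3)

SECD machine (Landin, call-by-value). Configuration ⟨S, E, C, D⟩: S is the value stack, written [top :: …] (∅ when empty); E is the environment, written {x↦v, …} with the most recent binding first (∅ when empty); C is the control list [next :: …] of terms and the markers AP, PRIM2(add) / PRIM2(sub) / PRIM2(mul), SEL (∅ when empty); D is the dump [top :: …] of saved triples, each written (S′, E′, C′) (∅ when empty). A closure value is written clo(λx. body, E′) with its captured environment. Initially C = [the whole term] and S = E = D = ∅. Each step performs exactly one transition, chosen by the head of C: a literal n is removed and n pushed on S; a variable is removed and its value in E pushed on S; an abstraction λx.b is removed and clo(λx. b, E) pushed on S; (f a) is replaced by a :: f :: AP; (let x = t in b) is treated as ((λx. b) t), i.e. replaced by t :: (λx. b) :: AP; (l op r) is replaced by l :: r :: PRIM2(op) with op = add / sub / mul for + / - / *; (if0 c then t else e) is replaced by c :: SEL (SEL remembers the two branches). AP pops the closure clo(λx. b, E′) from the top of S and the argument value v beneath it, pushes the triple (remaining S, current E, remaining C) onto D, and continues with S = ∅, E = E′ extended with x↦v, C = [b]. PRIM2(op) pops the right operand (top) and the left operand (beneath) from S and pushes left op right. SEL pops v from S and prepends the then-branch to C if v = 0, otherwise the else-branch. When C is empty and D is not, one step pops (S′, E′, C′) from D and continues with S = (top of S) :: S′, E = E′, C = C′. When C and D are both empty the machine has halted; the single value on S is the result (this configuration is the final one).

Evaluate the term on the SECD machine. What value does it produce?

[0] [S=∅ | E=∅ | C=[((((λu. u) -3) - (0 + 7)) + -3)] | D=∅]
[1] [S=∅ | E=∅ | C=[(((λu. u) -3) - (0 + 7)) :: -3 :: PRIM2(add)] | D=∅]
[2] [S=∅ | E=∅ | C=[((λu. u) -3) :: (0 + 7) :: PRIM2(sub) :: -3 :: PRIM2(add)] | D=∅]
[3] [S=∅ | E=∅ | C=[-3 :: (λu. u) :: AP :: (0 + 7) :: PRIM2(sub) :: -3 :: PRIM2(add)] | D=∅]
[4] [S=[-3] | E=∅ | C=[(λu. u) :: AP :: (0 + 7) :: PRIM2(sub) :: -3 :: PRIM2(add)] | D=∅]
[5] [S=[clo(λu. u, ∅) :: -3] | E=∅ | C=[AP :: (0 + 7) :: PRIM2(sub) :: -3 :: PRIM2(add)] | D=∅]
[6] [S=∅ | E={u↦-3} | C=[u] | D=[(∅, ∅, [(0 + 7) :: PRIM2(sub) :: -3 :: PRIM2(add)])]]
[7] [S=[-3] | E={u↦-3} | C=∅ | D=[(∅, ∅, [(0 + 7) :: PRIM2(sub) :: -3 :: PRIM2(add)])]]
[8] [S=[-3] | E=∅ | C=[(0 + 7) :: PRIM2(sub) :: -3 :: PRIM2(add)] | D=∅]
[9] [S=[-3] | E=∅ | C=[0 :: 7 :: PRIM2(add) :: PRIM2(sub) :: -3 :: PRIM2(add)] | D=∅]
[10] [S=[0 :: -3] | E=∅ | C=[7 :: PRIM2(add) :: PRIM2(sub) :: -3 :: PRIM2(add)] | D=∅]
[11] [S=[7 :: 0 :: -3] | E=∅ | C=[PRIM2(add) :: PRIM2(sub) :: -3 :: PRIM2(add)] | D=∅]
[12] [S=[7 :: -3] | E=∅ | C=[PRIM2(sub) :: -3 :: PRIM2(add)] | D=∅]
[13] [S=[-10] | E=∅ | C=[-3 :: PRIM2(add)] | D=∅]
[14] [S=[-3 :: -10] | E=∅ | C=[PRIM2(add)] | D=∅]
[15] [S=[-13] | E=∅ | C=∅ | D=∅]
→ final value -13

Answer: -13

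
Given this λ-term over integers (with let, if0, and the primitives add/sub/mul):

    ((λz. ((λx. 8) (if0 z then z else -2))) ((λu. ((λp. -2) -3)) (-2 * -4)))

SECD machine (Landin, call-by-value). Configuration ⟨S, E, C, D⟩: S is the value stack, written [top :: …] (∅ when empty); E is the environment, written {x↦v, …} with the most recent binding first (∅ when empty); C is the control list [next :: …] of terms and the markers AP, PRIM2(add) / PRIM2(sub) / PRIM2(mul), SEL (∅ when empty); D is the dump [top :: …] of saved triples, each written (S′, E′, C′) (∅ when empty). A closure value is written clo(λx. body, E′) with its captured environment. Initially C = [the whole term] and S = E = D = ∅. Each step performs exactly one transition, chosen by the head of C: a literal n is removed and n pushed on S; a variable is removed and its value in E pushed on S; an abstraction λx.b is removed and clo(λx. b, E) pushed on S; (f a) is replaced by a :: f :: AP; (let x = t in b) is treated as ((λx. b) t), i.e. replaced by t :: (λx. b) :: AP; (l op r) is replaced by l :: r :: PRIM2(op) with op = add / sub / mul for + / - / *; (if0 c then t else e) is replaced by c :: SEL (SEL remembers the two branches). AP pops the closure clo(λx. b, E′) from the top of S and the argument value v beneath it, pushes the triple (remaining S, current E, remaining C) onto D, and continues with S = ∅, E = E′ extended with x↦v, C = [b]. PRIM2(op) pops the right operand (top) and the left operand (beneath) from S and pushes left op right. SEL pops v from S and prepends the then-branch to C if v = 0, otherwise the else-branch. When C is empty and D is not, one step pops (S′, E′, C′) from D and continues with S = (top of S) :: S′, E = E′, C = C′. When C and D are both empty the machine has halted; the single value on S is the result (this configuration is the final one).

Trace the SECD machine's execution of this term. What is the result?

0. <S=∅, E=∅, C=[((λz. ((λx. 8) (if0 z then z else -2))) ((λu. ((λp. -2) -3)) (-2 * -4)))], D=∅>
1. <S=∅, E=∅, C=[((λu. ((λp. -2) -3)) (-2 * -4)) :: (λz. ((λx. 8) (if0 z then z else -2))) :: AP], D=∅>
2. <S=∅, E=∅, C=[(-2 * -4) :: (λu. ((λp. -2) -3)) :: AP :: (λz. ((λx. 8) (if0 z then z else -2))) :: AP], D=∅>
3. <S=∅, E=∅, C=[-2 :: -4 :: PRIM2(mul) :: (λu. ((λp. -2) -3)) :: AP :: (λz. ((λx. 8) (if0 z then z else -2))) :: AP], D=∅>
4. <S=[-2], E=∅, C=[-4 :: PRIM2(mul) :: (λu. ((λp. -2) -3)) :: AP :: (λz. ((λx. 8) (if0 z then z else -2))) :: AP], D=∅>
5. <S=[-4 :: -2], E=∅, C=[PRIM2(mul) :: (λu. ((λp. -2) -3)) :: AP :: (λz. ((λx. 8) (if0 z then z else -2))) :: AP], D=∅>
6. <S=[8], E=∅, C=[(λu. ((λp. -2) -3)) :: AP :: (λz. ((λx. 8) (if0 z then z else -2))) :: AP], D=∅>
7. <S=[clo(λu. ((λp. -2) -3), ∅) :: 8], E=∅, C=[AP :: (λz. ((λx. 8) (if0 z then z else -2))) :: AP], D=∅>
8. <S=∅, E={u↦8}, C=[((λp. -2) -3)], D=[(∅, ∅, [(λz. ((λx. 8) (if0 z then z else -2))) :: AP])]>
9. <S=∅, E={u↦8}, C=[-3 :: (λp. -2) :: AP], D=[(∅, ∅, [(λz. ((λx. 8) (if0 z then z else -2))) :: AP])]>
10. <S=[-3], E={u↦8}, C=[(λp. -2) :: AP], D=[(∅, ∅, [(λz. ((λx. 8) (if0 z then z else -2))) :: AP])]>
11. <S=[clo(λp. -2, {u↦8}) :: -3], E={u↦8}, C=[AP], D=[(∅, ∅, [(λz. ((λx. 8) (if0 z then z else -2))) :: AP])]>
12. <S=∅, E={p↦-3, u↦8}, C=[-2], D=[(∅, {u↦8}, ∅) :: (∅, ∅, [(λz. ((λx. 8) (if0 z then z else -2))) :: AP])]>
13. <S=[-2], E={p↦-3, u↦8}, C=∅, D=[(∅, {u↦8}, ∅) :: (∅, ∅, [(λz. ((λx. 8) (if0 z then z else -2))) :: AP])]>
14. <S=[-2], E={u↦8}, C=∅, D=[(∅, ∅, [(λz. ((λx. 8) (if0 z then z else -2))) :: AP])]>
15. <S=[-2], E=∅, C=[(λz. ((λx. 8) (if0 z then z else -2))) :: AP], D=∅>
16. <S=[clo(λz. ((λx. 8) (if0 z then z else -2)), ∅) :: -2], E=∅, C=[AP], D=∅>
17. <S=∅, E={z↦-2}, C=[((λx. 8) (if0 z then z else -2))], D=[(∅, ∅, ∅)]>
18. <S=∅, E={z↦-2}, C=[(if0 z then z else -2) :: (λx. 8) :: AP], D=[(∅, ∅, ∅)]>
19. <S=∅, E={z↦-2}, C=[z :: SEL :: (λx. 8) :: AP], D=[(∅, ∅, ∅)]>
20. <S=[-2], E={z↦-2}, C=[SEL :: (λx. 8) :: AP], D=[(∅, ∅, ∅)]>
21. <S=∅, E={z↦-2}, C=[-2 :: (λx. 8) :: AP], D=[(∅, ∅, ∅)]>
22. <S=[-2], E={z↦-2}, C=[(λx. 8) :: AP], D=[(∅, ∅, ∅)]>
23. <S=[clo(λx. 8, {z↦-2}) :: -2], E={z↦-2}, C=[AP], D=[(∅, ∅, ∅)]>
24. <S=∅, E={x↦-2, z↦-2}, C=[8], D=[(∅, {z↦-2}, ∅) :: (∅, ∅, ∅)]>
25. <S=[8], E={x↦-2, z↦-2}, C=∅, D=[(∅, {z↦-2}, ∅) :: (∅, ∅, ∅)]>
26. <S=[8], E={z↦-2}, C=∅, D=[(∅, ∅, ∅)]>
27. <S=[8], E=∅, C=∅, D=∅>
→ final value 8

Answer: 8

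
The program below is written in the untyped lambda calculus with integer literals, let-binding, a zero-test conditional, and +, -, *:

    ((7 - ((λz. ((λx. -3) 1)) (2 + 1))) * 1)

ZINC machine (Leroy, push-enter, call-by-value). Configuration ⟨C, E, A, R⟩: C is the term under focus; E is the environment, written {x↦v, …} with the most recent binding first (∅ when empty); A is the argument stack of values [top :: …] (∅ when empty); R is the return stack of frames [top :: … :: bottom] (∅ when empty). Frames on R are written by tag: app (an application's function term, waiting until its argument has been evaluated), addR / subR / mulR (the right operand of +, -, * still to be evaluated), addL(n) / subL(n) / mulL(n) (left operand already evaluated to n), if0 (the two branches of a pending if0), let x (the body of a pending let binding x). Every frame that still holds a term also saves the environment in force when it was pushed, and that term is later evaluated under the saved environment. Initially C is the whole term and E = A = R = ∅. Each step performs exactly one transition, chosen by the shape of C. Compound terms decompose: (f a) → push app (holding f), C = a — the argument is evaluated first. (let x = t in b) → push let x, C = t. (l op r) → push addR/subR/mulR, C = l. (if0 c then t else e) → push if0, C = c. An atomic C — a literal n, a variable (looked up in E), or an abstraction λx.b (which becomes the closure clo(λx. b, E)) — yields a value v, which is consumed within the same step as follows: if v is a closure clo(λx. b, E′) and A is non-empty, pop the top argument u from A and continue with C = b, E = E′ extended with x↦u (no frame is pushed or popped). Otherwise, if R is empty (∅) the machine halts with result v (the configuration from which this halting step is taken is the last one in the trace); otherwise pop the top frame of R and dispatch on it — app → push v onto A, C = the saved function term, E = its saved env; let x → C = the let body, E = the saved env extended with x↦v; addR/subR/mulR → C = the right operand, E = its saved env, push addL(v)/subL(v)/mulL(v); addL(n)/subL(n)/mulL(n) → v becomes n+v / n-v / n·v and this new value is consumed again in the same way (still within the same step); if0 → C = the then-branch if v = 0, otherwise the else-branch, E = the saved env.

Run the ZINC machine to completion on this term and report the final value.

t=0: ⟨C=((7 - ((λz. ((λx. -3) 1)) (2 + 1))) * 1); E=∅; A=∅; R=∅⟩
t=1: ⟨C=(7 - ((λz. ((λx. -3) 1)) (2 + 1))); E=∅; A=∅; R=[mulR]⟩
t=2: ⟨C=7; E=∅; A=∅; R=[subR :: mulR]⟩
t=3: ⟨C=((λz. ((λx. -3) 1)) (2 + 1)); E=∅; A=∅; R=[subL(7) :: mulR]⟩
t=4: ⟨C=(2 + 1); E=∅; A=∅; R=[app :: subL(7) :: mulR]⟩
t=5: ⟨C=2; E=∅; A=∅; R=[addR :: app :: subL(7) :: mulR]⟩
t=6: ⟨C=1; E=∅; A=∅; R=[addL(2) :: app :: subL(7) :: mulR]⟩
t=7: ⟨C=(λz. ((λx. -3) 1)); E=∅; A=[3]; R=[subL(7) :: mulR]⟩
t=8: ⟨C=((λx. -3) 1); E={z↦3}; A=∅; R=[subL(7) :: mulR]⟩
t=9: ⟨C=1; E={z↦3}; A=∅; R=[app :: subL(7) :: mulR]⟩
t=10: ⟨C=(λx. -3); E={z↦3}; A=[1]; R=[subL(7) :: mulR]⟩
t=11: ⟨C=-3; E={x↦1, z↦3}; A=∅; R=[subL(7) :: mulR]⟩
t=12: ⟨C=1; E=∅; A=∅; R=[mulL(10)]⟩
→ final value 10

Answer: 10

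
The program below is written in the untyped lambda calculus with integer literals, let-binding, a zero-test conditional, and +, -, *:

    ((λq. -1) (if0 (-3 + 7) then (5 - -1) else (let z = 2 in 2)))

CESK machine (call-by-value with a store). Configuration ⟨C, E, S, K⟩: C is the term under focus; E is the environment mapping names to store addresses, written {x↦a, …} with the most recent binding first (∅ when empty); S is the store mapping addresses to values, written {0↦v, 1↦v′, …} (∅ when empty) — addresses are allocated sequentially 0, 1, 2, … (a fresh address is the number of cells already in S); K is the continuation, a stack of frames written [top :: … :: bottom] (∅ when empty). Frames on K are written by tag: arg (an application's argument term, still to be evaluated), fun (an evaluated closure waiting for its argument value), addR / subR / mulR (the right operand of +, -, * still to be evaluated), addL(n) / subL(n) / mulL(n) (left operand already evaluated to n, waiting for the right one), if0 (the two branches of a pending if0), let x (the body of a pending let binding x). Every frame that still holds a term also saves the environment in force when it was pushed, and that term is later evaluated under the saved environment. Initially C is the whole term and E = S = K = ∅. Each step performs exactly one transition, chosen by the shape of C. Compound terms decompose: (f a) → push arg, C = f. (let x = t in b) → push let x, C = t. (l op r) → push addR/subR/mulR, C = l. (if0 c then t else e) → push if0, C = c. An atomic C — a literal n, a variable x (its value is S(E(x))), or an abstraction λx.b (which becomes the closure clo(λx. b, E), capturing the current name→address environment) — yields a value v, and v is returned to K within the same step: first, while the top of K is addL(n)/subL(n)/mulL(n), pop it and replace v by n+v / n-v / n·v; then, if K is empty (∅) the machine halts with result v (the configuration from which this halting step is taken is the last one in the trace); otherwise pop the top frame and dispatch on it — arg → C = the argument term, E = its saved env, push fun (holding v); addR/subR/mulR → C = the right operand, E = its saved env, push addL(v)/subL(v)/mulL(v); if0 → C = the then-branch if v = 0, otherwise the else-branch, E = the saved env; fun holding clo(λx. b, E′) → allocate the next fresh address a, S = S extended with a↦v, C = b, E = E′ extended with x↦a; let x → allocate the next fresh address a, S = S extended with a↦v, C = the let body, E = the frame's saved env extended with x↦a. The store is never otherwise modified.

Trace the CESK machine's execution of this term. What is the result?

Answer: -1

Execution trace:
0. <C=((λq. -1) (if0 (-3 + 7) then (5 - -1) else (let z = 2 in 2))), E=∅, S=∅, K=∅>
1. <C=(λq. -1), E=∅, S=∅, K=[arg]>
2. <C=(if0 (-3 + 7) then (5 - -1) else (let z = 2 in 2)), E=∅, S=∅, K=[fun]>
3. <C=(-3 + 7), E=∅, S=∅, K=[if0 :: fun]>
4. <C=-3, E=∅, S=∅, K=[addR :: if0 :: fun]>
5. <C=7, E=∅, S=∅, K=[addL(-3) :: if0 :: fun]>
6. <C=(let z = 2 in 2), E=∅, S=∅, K=[fun]>
7. <C=2, E=∅, S=∅, K=[let z :: fun]>
8. <C=2, E={z↦0}, S={0↦2}, K=[fun]>
9. <C=-1, E={q↦1}, S={0↦2, 1↦2}, K=∅>
→ final value -1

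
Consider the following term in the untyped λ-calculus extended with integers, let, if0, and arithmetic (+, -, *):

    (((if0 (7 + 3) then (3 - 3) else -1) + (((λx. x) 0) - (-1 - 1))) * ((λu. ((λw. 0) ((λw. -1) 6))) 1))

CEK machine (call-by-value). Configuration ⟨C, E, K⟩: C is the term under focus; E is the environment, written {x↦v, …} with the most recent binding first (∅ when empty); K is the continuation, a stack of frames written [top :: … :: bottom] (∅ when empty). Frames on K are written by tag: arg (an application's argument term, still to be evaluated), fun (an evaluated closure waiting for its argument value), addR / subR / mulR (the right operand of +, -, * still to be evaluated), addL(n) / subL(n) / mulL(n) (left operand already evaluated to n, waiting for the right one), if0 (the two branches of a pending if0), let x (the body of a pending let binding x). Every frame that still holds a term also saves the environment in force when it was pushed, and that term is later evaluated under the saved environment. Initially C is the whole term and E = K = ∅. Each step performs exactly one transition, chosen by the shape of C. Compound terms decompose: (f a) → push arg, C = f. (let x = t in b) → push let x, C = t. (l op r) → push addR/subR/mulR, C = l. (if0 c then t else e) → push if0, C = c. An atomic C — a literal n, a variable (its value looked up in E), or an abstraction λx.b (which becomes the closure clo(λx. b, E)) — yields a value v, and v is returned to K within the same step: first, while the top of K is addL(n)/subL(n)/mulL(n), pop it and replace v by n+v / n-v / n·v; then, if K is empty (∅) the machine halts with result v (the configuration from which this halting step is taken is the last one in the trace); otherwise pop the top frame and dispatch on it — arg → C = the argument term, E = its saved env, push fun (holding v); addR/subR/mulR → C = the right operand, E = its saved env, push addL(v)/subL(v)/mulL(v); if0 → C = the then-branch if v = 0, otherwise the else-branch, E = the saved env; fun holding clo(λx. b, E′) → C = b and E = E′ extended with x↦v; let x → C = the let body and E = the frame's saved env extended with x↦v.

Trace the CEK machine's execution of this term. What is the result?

Answer: 0

Machine steps:
0. ⟨C=(((if0 (7 + 3) then (3 - 3) else -1) + (((λx. x) 0) - (-1 - 1))) * ((λu. ((λw. 0) ((λw. -1) 6))) 1)); E=∅; K=∅⟩
1. ⟨C=((if0 (7 + 3) then (3 - 3) else -1) + (((λx. x) 0) - (-1 - 1))); E=∅; K=[mulR]⟩
2. ⟨C=(if0 (7 + 3) then (3 - 3) else -1); E=∅; K=[addR :: mulR]⟩
3. ⟨C=(7 + 3); E=∅; K=[if0 :: addR :: mulR]⟩
4. ⟨C=7; E=∅; K=[addR :: if0 :: addR :: mulR]⟩
5. ⟨C=3; E=∅; K=[addL(7) :: if0 :: addR :: mulR]⟩
6. ⟨C=-1; E=∅; K=[addR :: mulR]⟩
7. ⟨C=(((λx. x) 0) - (-1 - 1)); E=∅; K=[addL(-1) :: mulR]⟩
8. ⟨C=((λx. x) 0); E=∅; K=[subR :: addL(-1) :: mulR]⟩
9. ⟨C=(λx. x); E=∅; K=[arg :: subR :: addL(-1) :: mulR]⟩
10. ⟨C=0; E=∅; K=[fun :: subR :: addL(-1) :: mulR]⟩
11. ⟨C=x; E={x↦0}; K=[subR :: addL(-1) :: mulR]⟩
12. ⟨C=(-1 - 1); E=∅; K=[subL(0) :: addL(-1) :: mulR]⟩
13. ⟨C=-1; E=∅; K=[subR :: subL(0) :: addL(-1) :: mulR]⟩
14. ⟨C=1; E=∅; K=[subL(-1) :: subL(0) :: addL(-1) :: mulR]⟩
15. ⟨C=((λu. ((λw. 0) ((λw. -1) 6))) 1); E=∅; K=[mulL(1)]⟩
16. ⟨C=(λu. ((λw. 0) ((λw. -1) 6))); E=∅; K=[arg :: mulL(1)]⟩
17. ⟨C=1; E=∅; K=[fun :: mulL(1)]⟩
18. ⟨C=((λw. 0) ((λw. -1) 6)); E={u↦1}; K=[mulL(1)]⟩
19. ⟨C=(λw. 0); E={u↦1}; K=[arg :: mulL(1)]⟩
20. ⟨C=((λw. -1) 6); E={u↦1}; K=[fun :: mulL(1)]⟩
21. ⟨C=(λw. -1); E={u↦1}; K=[arg :: fun :: mulL(1)]⟩
22. ⟨C=6; E={u↦1}; K=[fun :: fun :: mulL(1)]⟩
23. ⟨C=-1; E={w↦6, u↦1}; K=[fun :: mulL(1)]⟩
24. ⟨C=0; E={w↦-1, u↦1}; K=[mulL(1)]⟩
→ final value 0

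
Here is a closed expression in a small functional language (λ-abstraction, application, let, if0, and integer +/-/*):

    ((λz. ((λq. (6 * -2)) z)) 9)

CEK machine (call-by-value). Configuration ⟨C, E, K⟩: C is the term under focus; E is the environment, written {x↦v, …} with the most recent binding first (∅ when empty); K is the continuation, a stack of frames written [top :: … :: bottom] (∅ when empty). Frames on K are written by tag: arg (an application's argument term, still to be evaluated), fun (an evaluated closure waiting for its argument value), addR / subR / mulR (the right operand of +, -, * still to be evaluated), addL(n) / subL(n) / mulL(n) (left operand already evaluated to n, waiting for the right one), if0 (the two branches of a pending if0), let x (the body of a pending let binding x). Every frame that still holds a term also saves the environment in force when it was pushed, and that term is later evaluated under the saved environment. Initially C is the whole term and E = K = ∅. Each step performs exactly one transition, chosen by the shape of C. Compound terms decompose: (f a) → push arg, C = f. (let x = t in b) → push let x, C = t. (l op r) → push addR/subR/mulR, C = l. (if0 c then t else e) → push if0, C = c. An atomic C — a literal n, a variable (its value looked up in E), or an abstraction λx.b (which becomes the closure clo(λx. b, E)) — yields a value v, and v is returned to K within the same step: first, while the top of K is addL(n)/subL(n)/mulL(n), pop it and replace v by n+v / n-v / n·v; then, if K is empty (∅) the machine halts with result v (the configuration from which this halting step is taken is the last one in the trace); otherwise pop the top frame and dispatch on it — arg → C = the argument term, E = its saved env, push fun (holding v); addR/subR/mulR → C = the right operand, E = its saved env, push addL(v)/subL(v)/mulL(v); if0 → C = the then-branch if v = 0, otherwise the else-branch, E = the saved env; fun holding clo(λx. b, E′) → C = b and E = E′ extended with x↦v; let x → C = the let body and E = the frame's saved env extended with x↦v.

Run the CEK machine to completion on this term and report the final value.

[0] [C=((λz. ((λq. (6 * -2)) z)) 9) | E=∅ | K=∅]
[1] [C=(λz. ((λq. (6 * -2)) z)) | E=∅ | K=[arg]]
[2] [C=9 | E=∅ | K=[fun]]
[3] [C=((λq. (6 * -2)) z) | E={z↦9} | K=∅]
[4] [C=(λq. (6 * -2)) | E={z↦9} | K=[arg]]
[5] [C=z | E={z↦9} | K=[fun]]
[6] [C=(6 * -2) | E={q↦9, z↦9} | K=∅]
[7] [C=6 | E={q↦9, z↦9} | K=[mulR]]
[8] [C=-2 | E={q↦9, z↦9} | K=[mulL(6)]]
→ final value -12

Answer: -12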